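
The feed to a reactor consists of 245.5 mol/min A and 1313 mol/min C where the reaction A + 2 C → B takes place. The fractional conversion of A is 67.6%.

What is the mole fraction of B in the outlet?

A reacted = 0.676 × 245.5 = 166 mol/min; ν_A = −1, so ξ = 166/1 = 166 mol/min.
Outlet amounts (n = n₀ + ν ξ):
  A: 245.5 − 1(166) = 79.54
  C: 1313 − 2(166) = 981.1
  B: 0 + 1(166) = 166
Total out = 1227 mol/min; y_B = 166 / 1227 = 0.1353.

0.135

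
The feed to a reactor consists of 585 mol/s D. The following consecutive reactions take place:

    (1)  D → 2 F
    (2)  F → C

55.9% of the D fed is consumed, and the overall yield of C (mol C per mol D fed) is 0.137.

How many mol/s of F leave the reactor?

Conversion of D: D consumed = 1ξ₁ = 0.559 × 585 → ξ₁ = 327 mol/s.
Yield of C: 1ξ₂ / 585 = 0.137 → ξ₂ = 80.15 mol/s.
Outlet amounts (n = n₀ + Σ ν·ξ):
  D: 585 − 1(327) = 258
  F: 0 + 2(327) − 1(80.15) = 573.9
  C: 0 + 1(80.15) = 80.15

574 mol/s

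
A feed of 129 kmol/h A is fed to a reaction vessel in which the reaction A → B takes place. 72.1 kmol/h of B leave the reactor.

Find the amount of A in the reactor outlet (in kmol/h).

56.9 kmol/h

For B: n = n₀ + 1ξ → 72.1 = 0 + 1ξ, giving ξ = 72.1 kmol/h.
Outlet amounts (n = n₀ + ν ξ):
  A: 129 − 1(72.1) = 56.9
  B: 0 + 1(72.1) = 72.1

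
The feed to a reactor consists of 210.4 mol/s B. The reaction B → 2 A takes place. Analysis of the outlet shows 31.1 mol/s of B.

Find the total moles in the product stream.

390 mol/s

For B: n = n₀ − 1ξ → 31.1 = 210.4 − 1ξ, giving ξ = 179.3 mol/s.
Outlet amounts (n = n₀ + ν ξ):
  B: 210.4 − 1(179.3) = 31.1
  A: 0 + 2(179.3) = 358.6
Total out = 31.1 + 358.6 = 389.7 mol/s.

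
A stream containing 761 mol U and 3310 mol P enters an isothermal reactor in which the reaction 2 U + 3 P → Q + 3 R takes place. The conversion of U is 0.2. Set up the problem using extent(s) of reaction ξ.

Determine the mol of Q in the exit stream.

76.1 mol

U reacted = 0.2 × 761 = 152.2 mol; ν_U = −2, so ξ = 152.2/2 = 76.1 mol.
Outlet amounts (n = n₀ + ν ξ):
  U: 761 − 2(76.1) = 608.8
  P: 3310 − 3(76.1) = 3082
  Q: 0 + 1(76.1) = 76.1
  R: 0 + 3(76.1) = 228.3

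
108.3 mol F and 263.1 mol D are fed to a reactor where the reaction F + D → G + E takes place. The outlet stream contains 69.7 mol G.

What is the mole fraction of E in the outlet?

0.188

For G: n = n₀ + 1ξ → 69.7 = 0 + 1ξ, giving ξ = 69.7 mol.
Outlet amounts (n = n₀ + ν ξ):
  F: 108.3 − 1(69.7) = 38.6
  D: 263.1 − 1(69.7) = 193.4
  G: 0 + 1(69.7) = 69.7
  E: 0 + 1(69.7) = 69.7
Total out = 371.4 mol; y_E = 69.7 / 371.4 = 0.1877.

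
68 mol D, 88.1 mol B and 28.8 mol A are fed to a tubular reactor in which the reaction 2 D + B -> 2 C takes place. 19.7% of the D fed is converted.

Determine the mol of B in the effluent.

81.4 mol

D reacted = 0.197 × 68 = 13.4 mol; ν_D = −2, so ξ = 13.4/2 = 6.698 mol.
Outlet amounts (n = n₀ + ν ξ):
  D: 68 − 2(6.698) = 54.6
  B: 88.1 − 1(6.698) = 81.4
  C: 0 + 2(6.698) = 13.4
  A: 28.8 (inert)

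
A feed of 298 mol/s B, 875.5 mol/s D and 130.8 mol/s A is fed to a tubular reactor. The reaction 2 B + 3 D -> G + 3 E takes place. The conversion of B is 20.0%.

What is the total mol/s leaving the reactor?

1270 mol/s

B reacted = 0.2 × 298 = 59.6 mol/s; ν_B = −2, so ξ = 59.6/2 = 29.8 mol/s.
Outlet amounts (n = n₀ + ν ξ):
  B: 298 − 2(29.8) = 238.4
  D: 875.5 − 3(29.8) = 786.1
  G: 0 + 1(29.8) = 29.8
  E: 0 + 3(29.8) = 89.4
  A: 130.8 (inert)
Total out = 238.4 + 786.1 + 29.8 + 89.4 + 130.8 = 1274 mol/s.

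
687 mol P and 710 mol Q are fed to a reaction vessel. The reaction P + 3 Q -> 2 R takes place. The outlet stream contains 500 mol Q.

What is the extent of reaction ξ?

ξ = 70 mol

For Q: n = n₀ − 3ξ → 500 = 710 − 3ξ, giving ξ = 70 mol.
Outlet amounts (n = n₀ + ν ξ):
  P: 687 − 1(70) = 617
  Q: 710 − 3(70) = 500
  R: 0 + 2(70) = 140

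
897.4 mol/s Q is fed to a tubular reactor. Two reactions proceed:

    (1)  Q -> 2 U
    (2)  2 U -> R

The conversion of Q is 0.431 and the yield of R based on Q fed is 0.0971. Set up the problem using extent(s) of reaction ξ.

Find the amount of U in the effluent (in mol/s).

599 mol/s

Conversion of Q: Q consumed = 1ξ₁ = 0.431 × 897.4 → ξ₁ = 386.8 mol/s.
Yield of R: 1ξ₂ / 897.4 = 0.0971 → ξ₂ = 87.14 mol/s.
Outlet amounts (n = n₀ + Σ ν·ξ):
  Q: 897.4 − 1(386.8) = 510.6
  U: 0 + 2(386.8) − 2(87.14) = 599.3
  R: 0 + 1(87.14) = 87.14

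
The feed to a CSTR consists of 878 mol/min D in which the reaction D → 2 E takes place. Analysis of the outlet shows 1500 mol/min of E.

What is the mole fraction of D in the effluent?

For E: n = n₀ + 2ξ → 1500 = 0 + 2ξ, giving ξ = 750 mol/min.
Outlet amounts (n = n₀ + ν ξ):
  D: 878 − 1(750) = 128
  E: 0 + 2(750) = 1500
Total out = 1628 mol/min; y_D = 128 / 1628 = 0.07862.

0.0786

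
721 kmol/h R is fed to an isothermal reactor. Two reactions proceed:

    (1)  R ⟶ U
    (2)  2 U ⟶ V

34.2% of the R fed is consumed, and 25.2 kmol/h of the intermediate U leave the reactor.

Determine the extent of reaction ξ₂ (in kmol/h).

Conversion of R: R consumed = 1ξ₁ = 0.342 × 721 → ξ₁ = 246.6 kmol/h.
U balance: n_U = 0 + 1ξ₁ − 2ξ₂ = 25.2 → ξ₂ = (1·246.6 − 25.2)/2 = 110.7 kmol/h.
Outlet amounts (n = n₀ + Σ ν·ξ):
  R: 721 − 1(246.6) = 474.4
  U: 0 + 1(246.6) − 2(110.7) = 25.2
  V: 0 + 1(110.7) = 110.7

ξ₂ = 111 kmol/h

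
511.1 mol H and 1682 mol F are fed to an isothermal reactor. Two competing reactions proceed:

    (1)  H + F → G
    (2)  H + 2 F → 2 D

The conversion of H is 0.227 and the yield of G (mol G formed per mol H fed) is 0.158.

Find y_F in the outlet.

0.737

Yield of G: 1ξ₁ / 511.1 = 0.158 → ξ₁ = 80.75 mol.
Conversion of H: 1ξ₁ + 1ξ₂ = 0.227 × 511.1 = 116 → ξ₂ = 35.27 mol.
Outlet amounts (n = n₀ + Σ ν·ξ):
  H: 511.1 − 1(80.75) − 1(35.27) = 395.1
  F: 1682 − 1(80.75) − 2(35.27) = 1531
  G: 0 + 1(80.75) = 80.75
  D: 0 + 2(35.27) = 70.53
Total out = 2077 mol; y_F = 1531 / 2077 = 0.737.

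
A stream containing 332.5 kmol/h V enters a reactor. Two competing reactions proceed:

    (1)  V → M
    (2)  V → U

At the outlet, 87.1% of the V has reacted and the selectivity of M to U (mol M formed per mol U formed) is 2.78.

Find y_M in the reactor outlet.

0.641

Conversion of V: V consumed = 0.871 × 332.5 = 289.6 kmol/h = 1ξ₁ + 1ξ₂.
Selectivity: 1ξ₁ / (1ξ₂) = 2.78 → ξ₁ = 2.78 ξ₂.
Substitute: (1·2.78 + 1) ξ₂ = 289.6 → ξ₂ = 76.62 kmol/h, ξ₁ = 213 kmol/h.
Outlet amounts (n = n₀ + Σ ν·ξ):
  V: 332.5 − 1(213) − 1(76.62) = 42.89
  M: 0 + 1(213) = 213
  U: 0 + 1(76.62) = 76.62
Total out = 332.5 kmol/h; y_M = 213 / 332.5 = 0.6406.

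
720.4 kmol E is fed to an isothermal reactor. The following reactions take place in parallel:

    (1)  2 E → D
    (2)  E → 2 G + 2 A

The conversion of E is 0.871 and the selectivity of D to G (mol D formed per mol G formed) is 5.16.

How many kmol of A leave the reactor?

Conversion of E: E consumed = 0.871 × 720.4 = 627.5 kmol = 2ξ₁ + 1ξ₂.
Selectivity: 1ξ₁ / (2ξ₂) = 5.16 → ξ₁ = 10.32 ξ₂.
Substitute: (2·10.32 + 1) ξ₂ = 627.5 → ξ₂ = 29 kmol, ξ₁ = 299.2 kmol.
Outlet amounts (n = n₀ + Σ ν·ξ):
  E: 720.4 − 2(299.2) − 1(29) = 92.93
  D: 0 + 1(299.2) = 299.2
  G: 0 + 2(29) = 57.99
  A: 0 + 2(29) = 57.99

58 kmol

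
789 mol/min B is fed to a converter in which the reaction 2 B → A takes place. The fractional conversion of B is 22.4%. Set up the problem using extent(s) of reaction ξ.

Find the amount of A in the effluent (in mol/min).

88.4 mol/min

B reacted = 0.224 × 789 = 176.7 mol/min; ν_B = −2, so ξ = 176.7/2 = 88.37 mol/min.
Outlet amounts (n = n₀ + ν ξ):
  B: 789 − 2(88.37) = 612.3
  A: 0 + 1(88.37) = 88.37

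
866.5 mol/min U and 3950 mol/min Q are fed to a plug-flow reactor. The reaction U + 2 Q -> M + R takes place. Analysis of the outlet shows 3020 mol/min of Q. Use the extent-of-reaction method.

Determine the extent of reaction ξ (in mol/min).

ξ = 465 mol/min

For Q: n = n₀ − 2ξ → 3020 = 3950 − 2ξ, giving ξ = 465 mol/min.
Outlet amounts (n = n₀ + ν ξ):
  U: 866.5 − 1(465) = 401.5
  Q: 3950 − 2(465) = 3020
  M: 0 + 1(465) = 465
  R: 0 + 1(465) = 465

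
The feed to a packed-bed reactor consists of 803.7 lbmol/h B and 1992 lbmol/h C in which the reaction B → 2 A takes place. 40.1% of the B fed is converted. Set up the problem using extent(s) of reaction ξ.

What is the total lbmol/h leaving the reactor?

B reacted = 0.401 × 803.7 = 322.3 lbmol/h; ν_B = −1, so ξ = 322.3/1 = 322.3 lbmol/h.
Outlet amounts (n = n₀ + ν ξ):
  B: 803.7 − 1(322.3) = 481.4
  A: 0 + 2(322.3) = 644.6
  C: 1992 (inert)
Total out = 481.4 + 644.6 + 1992 = 3118 lbmol/h.

3120 lbmol/h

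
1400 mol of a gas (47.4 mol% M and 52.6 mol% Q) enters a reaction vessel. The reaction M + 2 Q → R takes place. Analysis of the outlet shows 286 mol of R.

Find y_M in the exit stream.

For R: n = n₀ + 1ξ → 286 = 0 + 1ξ, giving ξ = 286 mol.
Outlet amounts (n = n₀ + ν ξ):
  M: 663.6 − 1(286) = 377.6
  Q: 736.4 − 2(286) = 164.4
  R: 0 + 1(286) = 286
Total out = 828 mol; y_M = 377.6 / 828 = 0.456.

0.456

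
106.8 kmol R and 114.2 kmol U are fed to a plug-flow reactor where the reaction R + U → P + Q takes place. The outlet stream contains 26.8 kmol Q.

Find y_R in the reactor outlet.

For Q: n = n₀ + 1ξ → 26.8 = 0 + 1ξ, giving ξ = 26.8 kmol.
Outlet amounts (n = n₀ + ν ξ):
  R: 106.8 − 1(26.8) = 80
  U: 114.2 − 1(26.8) = 87.4
  P: 0 + 1(26.8) = 26.8
  Q: 0 + 1(26.8) = 26.8
Total out = 221 kmol; y_R = 80 / 221 = 0.362.

0.362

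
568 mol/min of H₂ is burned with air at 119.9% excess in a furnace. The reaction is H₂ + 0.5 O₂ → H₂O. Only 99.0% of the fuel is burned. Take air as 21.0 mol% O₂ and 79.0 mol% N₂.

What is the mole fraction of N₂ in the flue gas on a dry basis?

Stoichiometric O₂ = 0.5 × 568 = 284 mol/min; O₂ fed = 284 × 2.199 = 624.5 mol/min.
N₂ fed = 624.5 × 79/21 = 2349 mol/min.
Fuel reacted = 0.99 × 568 → ξ = 562.3 mol/min.
Outlet (n = n₀ + ν ξ):
  H₂: 568 − 1(562.3) = 5.68
  O₂: 624.5 − 0.5(562.3) = 343.4
  N₂: 2349 (inert)
  H₂O: 0 + 1(562.3) = 562.3
Dry total = 2698 mol/min; y_N₂ (dry) = 2349 / 2698 = 0.8707.

0.871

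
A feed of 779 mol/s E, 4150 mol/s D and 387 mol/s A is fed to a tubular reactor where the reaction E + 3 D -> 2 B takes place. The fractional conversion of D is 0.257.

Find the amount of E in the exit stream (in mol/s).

423 mol/s

D reacted = 0.257 × 4150 = 1067 mol/s; ν_D = −3, so ξ = 1067/3 = 355.5 mol/s.
Outlet amounts (n = n₀ + ν ξ):
  E: 779 − 1(355.5) = 423.5
  D: 4150 − 3(355.5) = 3083
  B: 0 + 2(355.5) = 711
  A: 387 (inert)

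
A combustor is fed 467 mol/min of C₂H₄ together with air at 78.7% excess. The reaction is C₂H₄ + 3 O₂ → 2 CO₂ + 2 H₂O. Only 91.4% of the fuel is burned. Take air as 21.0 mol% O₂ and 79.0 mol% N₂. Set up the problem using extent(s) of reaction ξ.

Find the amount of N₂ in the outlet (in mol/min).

Stoichiometric O₂ = 3 × 467 = 1401 mol/min; O₂ fed = 1401 × 1.787 = 2504 mol/min.
N₂ fed = 2504 × 79/21 = 9418 mol/min.
Fuel reacted = 0.914 × 467 → ξ = 426.8 mol/min.
Outlet (n = n₀ + ν ξ):
  C₂H₄: 467 − 1(426.8) = 40.16
  O₂: 2504 − 3(426.8) = 1223
  N₂: 9418 (inert)
  CO₂: 0 + 2(426.8) = 853.7
  H₂O: 0 + 2(426.8) = 853.7

9420 mol/min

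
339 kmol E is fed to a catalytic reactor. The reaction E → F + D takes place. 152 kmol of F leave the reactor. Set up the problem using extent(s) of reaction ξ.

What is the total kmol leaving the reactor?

For F: n = n₀ + 1ξ → 152 = 0 + 1ξ, giving ξ = 152 kmol.
Outlet amounts (n = n₀ + ν ξ):
  E: 339 − 1(152) = 187
  F: 0 + 1(152) = 152
  D: 0 + 1(152) = 152
Total out = 187 + 152 + 152 = 491 kmol.

491 kmol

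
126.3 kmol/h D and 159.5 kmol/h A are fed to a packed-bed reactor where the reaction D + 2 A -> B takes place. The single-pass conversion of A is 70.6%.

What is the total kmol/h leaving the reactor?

A reacted = 0.706 × 159.5 = 112.6 kmol/h; ν_A = −2, so ξ = 112.6/2 = 56.3 kmol/h.
Outlet amounts (n = n₀ + ν ξ):
  D: 126.3 − 1(56.3) = 70
  A: 159.5 − 2(56.3) = 46.89
  B: 0 + 1(56.3) = 56.3
Total out = 70 + 46.89 + 56.3 = 173.2 kmol/h.

173 kmol/h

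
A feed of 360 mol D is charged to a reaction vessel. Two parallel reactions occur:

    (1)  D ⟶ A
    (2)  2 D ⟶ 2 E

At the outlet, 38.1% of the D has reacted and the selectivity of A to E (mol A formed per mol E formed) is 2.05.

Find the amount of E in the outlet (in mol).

Conversion of D: D consumed = 0.381 × 360 = 137.2 mol = 1ξ₁ + 2ξ₂.
Selectivity: 1ξ₁ / (2ξ₂) = 2.05 → ξ₁ = 4.1 ξ₂.
Substitute: (1·4.1 + 2) ξ₂ = 137.2 → ξ₂ = 22.49 mol, ξ₁ = 92.19 mol.
Outlet amounts (n = n₀ + Σ ν·ξ):
  D: 360 − 1(92.19) − 2(22.49) = 222.8
  A: 0 + 1(92.19) = 92.19
  E: 0 + 2(22.49) = 44.97

45 mol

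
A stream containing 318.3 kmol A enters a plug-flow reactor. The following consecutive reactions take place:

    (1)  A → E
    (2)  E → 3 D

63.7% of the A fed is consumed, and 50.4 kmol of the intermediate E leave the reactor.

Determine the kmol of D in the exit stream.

457 kmol

Conversion of A: A consumed = 1ξ₁ = 0.637 × 318.3 → ξ₁ = 202.8 kmol.
E balance: n_E = 0 + 1ξ₁ − 1ξ₂ = 50.4 → ξ₂ = (1·202.8 − 50.4)/1 = 152.4 kmol.
Outlet amounts (n = n₀ + Σ ν·ξ):
  A: 318.3 − 1(202.8) = 115.5
  E: 0 + 1(202.8) − 1(152.4) = 50.4
  D: 0 + 3(152.4) = 457.1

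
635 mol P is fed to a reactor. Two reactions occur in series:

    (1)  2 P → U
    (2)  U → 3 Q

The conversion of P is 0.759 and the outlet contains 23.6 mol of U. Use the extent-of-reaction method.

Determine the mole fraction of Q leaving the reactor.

Conversion of P: P consumed = 2ξ₁ = 0.759 × 635 → ξ₁ = 241 mol.
U balance: n_U = 0 + 1ξ₁ − 1ξ₂ = 23.6 → ξ₂ = (1·241 − 23.6)/1 = 217.4 mol.
Outlet amounts (n = n₀ + Σ ν·ξ):
  P: 635 − 2(241) = 153
  U: 0 + 1(241) − 1(217.4) = 23.6
  Q: 0 + 3(217.4) = 652.1
Total out = 828.8 mol; y_Q = 652.1 / 828.8 = 0.7869.

0.787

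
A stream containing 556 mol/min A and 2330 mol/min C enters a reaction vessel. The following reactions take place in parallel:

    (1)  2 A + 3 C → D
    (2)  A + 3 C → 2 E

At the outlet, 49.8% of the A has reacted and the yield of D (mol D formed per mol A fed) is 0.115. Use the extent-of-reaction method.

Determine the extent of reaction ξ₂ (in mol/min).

ξ₂ = 149 mol/min

Yield of D: 1ξ₁ / 556 = 0.115 → ξ₁ = 63.94 mol/min.
Conversion of A: 2ξ₁ + 1ξ₂ = 0.498 × 556 = 276.9 → ξ₂ = 149 mol/min.
Outlet amounts (n = n₀ + Σ ν·ξ):
  A: 556 − 2(63.94) − 1(149) = 279.1
  C: 2330 − 3(63.94) − 3(149) = 1691
  D: 0 + 1(63.94) = 63.94
  E: 0 + 2(149) = 298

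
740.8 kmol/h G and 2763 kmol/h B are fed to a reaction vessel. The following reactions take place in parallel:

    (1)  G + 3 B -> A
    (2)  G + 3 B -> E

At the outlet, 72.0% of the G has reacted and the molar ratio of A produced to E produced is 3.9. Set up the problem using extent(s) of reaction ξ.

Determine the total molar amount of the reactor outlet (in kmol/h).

1900 kmol/h

Conversion of G: G consumed = 0.72 × 740.8 = 533.4 kmol/h = 1ξ₁ + 1ξ₂.
Selectivity: 1ξ₁ / (1ξ₂) = 3.9 → ξ₁ = 3.9 ξ₂.
Substitute: (1·3.9 + 1) ξ₂ = 533.4 → ξ₂ = 108.9 kmol/h, ξ₁ = 424.5 kmol/h.
Outlet amounts (n = n₀ + Σ ν·ξ):
  G: 740.8 − 1(424.5) − 1(108.9) = 207.4
  B: 2763 − 3(424.5) − 3(108.9) = 1163
  A: 0 + 1(424.5) = 424.5
  E: 0 + 1(108.9) = 108.9
Total out = 207.4 + 1163 + 424.5 + 108.9 = 1904 kmol/h.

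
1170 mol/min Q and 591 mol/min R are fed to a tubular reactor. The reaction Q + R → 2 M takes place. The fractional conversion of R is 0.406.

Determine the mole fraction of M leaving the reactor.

0.273

R reacted = 0.406 × 591 = 239.9 mol/min; ν_R = −1, so ξ = 239.9/1 = 239.9 mol/min.
Outlet amounts (n = n₀ + ν ξ):
  Q: 1170 − 1(239.9) = 930.1
  R: 591 − 1(239.9) = 351.1
  M: 0 + 2(239.9) = 479.9
Total out = 1761 mol/min; y_M = 479.9 / 1761 = 0.2725.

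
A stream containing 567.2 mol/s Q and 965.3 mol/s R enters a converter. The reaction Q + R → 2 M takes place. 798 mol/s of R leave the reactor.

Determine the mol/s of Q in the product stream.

400 mol/s

For R: n = n₀ − 1ξ → 798 = 965.3 − 1ξ, giving ξ = 167.3 mol/s.
Outlet amounts (n = n₀ + ν ξ):
  Q: 567.2 − 1(167.3) = 399.9
  R: 965.3 − 1(167.3) = 798
  M: 0 + 2(167.3) = 334.6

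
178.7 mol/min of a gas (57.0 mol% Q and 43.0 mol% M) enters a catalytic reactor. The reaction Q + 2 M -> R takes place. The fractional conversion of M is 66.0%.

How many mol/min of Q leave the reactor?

76.5 mol/min

M reacted = 0.66 × 76.84 = 50.72 mol/min; ν_M = −2, so ξ = 50.72/2 = 25.36 mol/min.
Outlet amounts (n = n₀ + ν ξ):
  Q: 101.9 − 1(25.36) = 76.5
  M: 76.84 − 2(25.36) = 26.13
  R: 0 + 1(25.36) = 25.36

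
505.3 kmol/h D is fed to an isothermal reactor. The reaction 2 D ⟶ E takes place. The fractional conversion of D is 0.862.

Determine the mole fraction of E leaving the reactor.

D reacted = 0.862 × 505.3 = 435.6 kmol/h; ν_D = −2, so ξ = 435.6/2 = 217.8 kmol/h.
Outlet amounts (n = n₀ + ν ξ):
  D: 505.3 − 2(217.8) = 69.73
  E: 0 + 1(217.8) = 217.8
Total out = 287.5 kmol/h; y_E = 217.8 / 287.5 = 0.7575.

0.757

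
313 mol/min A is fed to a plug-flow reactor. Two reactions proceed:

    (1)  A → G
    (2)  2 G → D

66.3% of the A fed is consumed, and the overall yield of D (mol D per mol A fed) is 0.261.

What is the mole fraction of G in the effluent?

Conversion of A: A consumed = 1ξ₁ = 0.663 × 313 → ξ₁ = 207.5 mol/min.
Yield of D: 1ξ₂ / 313 = 0.261 → ξ₂ = 81.69 mol/min.
Outlet amounts (n = n₀ + Σ ν·ξ):
  A: 313 − 1(207.5) = 105.5
  G: 0 + 1(207.5) − 2(81.69) = 44.13
  D: 0 + 1(81.69) = 81.69
Total out = 231.3 mol/min; y_G = 44.13 / 231.3 = 0.1908.

0.191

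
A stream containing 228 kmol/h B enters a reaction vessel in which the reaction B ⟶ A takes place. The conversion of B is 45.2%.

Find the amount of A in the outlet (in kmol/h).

B reacted = 0.452 × 228 = 103.1 kmol/h; ν_B = −1, so ξ = 103.1/1 = 103.1 kmol/h.
Outlet amounts (n = n₀ + ν ξ):
  B: 228 − 1(103.1) = 124.9
  A: 0 + 1(103.1) = 103.1

103 kmol/h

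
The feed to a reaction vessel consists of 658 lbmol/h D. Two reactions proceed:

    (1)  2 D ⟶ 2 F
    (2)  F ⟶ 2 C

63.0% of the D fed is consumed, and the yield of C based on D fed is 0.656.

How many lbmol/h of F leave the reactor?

199 lbmol/h

Conversion of D: D consumed = 2ξ₁ = 0.63 × 658 → ξ₁ = 207.3 lbmol/h.
Yield of C: 2ξ₂ / 658 = 0.656 → ξ₂ = 215.8 lbmol/h.
Outlet amounts (n = n₀ + Σ ν·ξ):
  D: 658 − 2(207.3) = 243.5
  F: 0 + 2(207.3) − 1(215.8) = 198.7
  C: 0 + 2(215.8) = 431.6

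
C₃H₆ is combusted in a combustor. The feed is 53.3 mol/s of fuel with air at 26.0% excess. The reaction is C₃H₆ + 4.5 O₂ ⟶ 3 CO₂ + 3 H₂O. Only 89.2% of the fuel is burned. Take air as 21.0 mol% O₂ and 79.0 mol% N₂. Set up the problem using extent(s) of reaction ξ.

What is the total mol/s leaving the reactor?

Stoichiometric O₂ = 4.5 × 53.3 = 239.8 mol/s; O₂ fed = 239.8 × 1.260 = 302.2 mol/s.
N₂ fed = 302.2 × 79/21 = 1137 mol/s.
Fuel reacted = 0.892 × 53.3 → ξ = 47.54 mol/s.
Outlet (n = n₀ + ν ξ):
  C₃H₆: 53.3 − 1(47.54) = 5.756
  O₂: 302.2 − 4.5(47.54) = 88.26
  N₂: 1137 (inert)
  CO₂: 0 + 3(47.54) = 142.6
  H₂O: 0 + 3(47.54) = 142.6
Total out = 5.756 + 88.26 + 1137 + 142.6 + 142.6 = 1516 mol/s.

1520 mol/s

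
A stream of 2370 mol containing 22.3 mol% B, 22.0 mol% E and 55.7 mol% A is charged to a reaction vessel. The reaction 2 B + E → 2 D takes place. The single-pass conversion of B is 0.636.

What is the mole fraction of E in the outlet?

B reacted = 0.636 × 528.5 = 336.1 mol; ν_B = −2, so ξ = 336.1/2 = 168.1 mol.
Outlet amounts (n = n₀ + ν ξ):
  B: 528.5 − 2(168.1) = 192.4
  E: 521.4 − 1(168.1) = 353.3
  D: 0 + 2(168.1) = 336.1
  A: 1320 (inert)
Total out = 2202 mol; y_E = 353.3 / 2202 = 0.1605.

0.16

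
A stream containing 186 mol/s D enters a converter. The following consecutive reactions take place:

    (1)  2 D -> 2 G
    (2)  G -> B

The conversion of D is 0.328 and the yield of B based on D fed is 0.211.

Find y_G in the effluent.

Conversion of D: D consumed = 2ξ₁ = 0.328 × 186 → ξ₁ = 30.5 mol/s.
Yield of B: 1ξ₂ / 186 = 0.211 → ξ₂ = 39.25 mol/s.
Outlet amounts (n = n₀ + Σ ν·ξ):
  D: 186 − 2(30.5) = 125
  G: 0 + 2(30.5) − 1(39.25) = 21.76
  B: 0 + 1(39.25) = 39.25
Total out = 186 mol/s; y_G = 21.76 / 186 = 0.117.

0.117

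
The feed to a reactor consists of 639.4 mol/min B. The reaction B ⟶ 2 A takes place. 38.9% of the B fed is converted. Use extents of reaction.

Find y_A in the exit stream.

0.56

B reacted = 0.389 × 639.4 = 248.7 mol/min; ν_B = −1, so ξ = 248.7/1 = 248.7 mol/min.
Outlet amounts (n = n₀ + ν ξ):
  B: 639.4 − 1(248.7) = 390.7
  A: 0 + 2(248.7) = 497.5
Total out = 888.1 mol/min; y_A = 497.5 / 888.1 = 0.5601.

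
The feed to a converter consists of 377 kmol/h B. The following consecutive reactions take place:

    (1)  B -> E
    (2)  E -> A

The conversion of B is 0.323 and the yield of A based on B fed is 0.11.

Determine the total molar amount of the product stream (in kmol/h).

377 kmol/h

Conversion of B: B consumed = 1ξ₁ = 0.323 × 377 → ξ₁ = 121.8 kmol/h.
Yield of A: 1ξ₂ / 377 = 0.11 → ξ₂ = 41.47 kmol/h.
Outlet amounts (n = n₀ + Σ ν·ξ):
  B: 377 − 1(121.8) = 255.2
  E: 0 + 1(121.8) − 1(41.47) = 80.3
  A: 0 + 1(41.47) = 41.47
Total out = 255.2 + 80.3 + 41.47 = 377 kmol/h.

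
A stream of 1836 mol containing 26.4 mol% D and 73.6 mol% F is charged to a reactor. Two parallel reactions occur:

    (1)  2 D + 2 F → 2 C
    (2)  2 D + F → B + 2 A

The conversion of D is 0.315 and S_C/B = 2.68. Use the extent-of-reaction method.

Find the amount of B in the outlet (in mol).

Conversion of D: D consumed = 0.315 × 484.7 = 152.7 mol = 2ξ₁ + 2ξ₂.
Selectivity: 2ξ₁ / (1ξ₂) = 2.68 → ξ₁ = 1.34 ξ₂.
Substitute: (2·1.34 + 2) ξ₂ = 152.7 → ξ₂ = 32.62 mol, ξ₁ = 43.72 mol.
Outlet amounts (n = n₀ + Σ ν·ξ):
  D: 484.7 − 2(43.72) − 2(32.62) = 332
  F: 1351 − 2(43.72) − 1(32.62) = 1231
  C: 0 + 2(43.72) = 87.43
  B: 0 + 1(32.62) = 32.62
  A: 0 + 2(32.62) = 65.25

32.6 mol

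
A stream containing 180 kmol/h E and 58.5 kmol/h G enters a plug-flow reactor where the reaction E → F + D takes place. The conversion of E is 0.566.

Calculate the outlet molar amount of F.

102 kmol/h

E reacted = 0.566 × 180 = 101.9 kmol/h; ν_E = −1, so ξ = 101.9/1 = 101.9 kmol/h.
Outlet amounts (n = n₀ + ν ξ):
  E: 180 − 1(101.9) = 78.12
  F: 0 + 1(101.9) = 101.9
  D: 0 + 1(101.9) = 101.9
  G: 58.5 (inert)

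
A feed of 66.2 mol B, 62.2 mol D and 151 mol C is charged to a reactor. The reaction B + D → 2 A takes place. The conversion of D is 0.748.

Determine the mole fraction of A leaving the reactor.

D reacted = 0.748 × 62.2 = 46.53 mol; ν_D = −1, so ξ = 46.53/1 = 46.53 mol.
Outlet amounts (n = n₀ + ν ξ):
  B: 66.2 − 1(46.53) = 19.67
  D: 62.2 − 1(46.53) = 15.67
  A: 0 + 2(46.53) = 93.05
  C: 151 (inert)
Total out = 279.4 mol; y_A = 93.05 / 279.4 = 0.333.

0.333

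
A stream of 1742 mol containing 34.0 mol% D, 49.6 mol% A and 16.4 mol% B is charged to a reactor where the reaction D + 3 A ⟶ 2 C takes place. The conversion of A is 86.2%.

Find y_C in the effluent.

A reacted = 0.862 × 864 = 744.8 mol; ν_A = −3, so ξ = 744.8/3 = 248.3 mol.
Outlet amounts (n = n₀ + ν ξ):
  D: 592.3 − 1(248.3) = 344
  A: 864 − 3(248.3) = 119.2
  C: 0 + 2(248.3) = 496.5
  B: 285.7 (inert)
Total out = 1245 mol; y_C = 496.5 / 1245 = 0.3987.

0.399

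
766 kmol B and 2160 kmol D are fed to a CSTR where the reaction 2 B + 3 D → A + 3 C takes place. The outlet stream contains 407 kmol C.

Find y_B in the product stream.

For C: n = n₀ + 3ξ → 407 = 0 + 3ξ, giving ξ = 135.7 kmol.
Outlet amounts (n = n₀ + ν ξ):
  B: 766 − 2(135.7) = 494.7
  D: 2160 − 3(135.7) = 1753
  A: 0 + 1(135.7) = 135.7
  C: 0 + 3(135.7) = 407
Total out = 2790 kmol; y_B = 494.7 / 2790 = 0.1773.

0.177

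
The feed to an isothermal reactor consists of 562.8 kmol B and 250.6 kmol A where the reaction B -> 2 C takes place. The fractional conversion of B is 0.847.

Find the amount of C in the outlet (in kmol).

B reacted = 0.847 × 562.8 = 476.7 kmol; ν_B = −1, so ξ = 476.7/1 = 476.7 kmol.
Outlet amounts (n = n₀ + ν ξ):
  B: 562.8 − 1(476.7) = 86.11
  C: 0 + 2(476.7) = 953.4
  A: 250.6 (inert)

953 kmol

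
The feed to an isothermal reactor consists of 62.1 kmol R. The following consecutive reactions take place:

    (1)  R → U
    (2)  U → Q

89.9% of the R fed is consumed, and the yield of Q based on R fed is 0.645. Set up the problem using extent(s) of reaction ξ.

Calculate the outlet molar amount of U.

Conversion of R: R consumed = 1ξ₁ = 0.899 × 62.1 → ξ₁ = 55.83 kmol.
Yield of Q: 1ξ₂ / 62.1 = 0.645 → ξ₂ = 40.05 kmol.
Outlet amounts (n = n₀ + Σ ν·ξ):
  R: 62.1 − 1(55.83) = 6.272
  U: 0 + 1(55.83) − 1(40.05) = 15.77
  Q: 0 + 1(40.05) = 40.05

15.8 kmol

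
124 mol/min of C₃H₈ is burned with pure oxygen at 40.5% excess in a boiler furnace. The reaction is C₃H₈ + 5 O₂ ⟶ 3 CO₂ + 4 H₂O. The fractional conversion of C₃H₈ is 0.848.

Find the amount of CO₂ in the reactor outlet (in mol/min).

315 mol/min

Stoichiometric O₂ = 5 × 124 = 620 mol/min; O₂ fed = 620 × 1.405 = 871.1 mol/min.
Fuel reacted = 0.848 × 124 → ξ = 105.2 mol/min.
Outlet (n = n₀ + ν ξ):
  C₃H₈: 124 − 1(105.2) = 18.85
  O₂: 871.1 − 5(105.2) = 345.3
  CO₂: 0 + 3(105.2) = 315.5
  H₂O: 0 + 4(105.2) = 420.6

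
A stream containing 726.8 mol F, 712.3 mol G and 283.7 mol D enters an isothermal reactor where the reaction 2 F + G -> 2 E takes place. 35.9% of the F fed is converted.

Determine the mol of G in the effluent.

F reacted = 0.359 × 726.8 = 260.9 mol; ν_F = −2, so ξ = 260.9/2 = 130.5 mol.
Outlet amounts (n = n₀ + ν ξ):
  F: 726.8 − 2(130.5) = 465.9
  G: 712.3 − 1(130.5) = 581.8
  E: 0 + 2(130.5) = 260.9
  D: 283.7 (inert)

582 mol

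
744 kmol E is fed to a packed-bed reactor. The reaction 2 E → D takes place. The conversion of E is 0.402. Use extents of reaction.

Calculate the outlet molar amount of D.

E reacted = 0.402 × 744 = 299.1 kmol; ν_E = −2, so ξ = 299.1/2 = 149.5 kmol.
Outlet amounts (n = n₀ + ν ξ):
  E: 744 − 2(149.5) = 444.9
  D: 0 + 1(149.5) = 149.5

150 kmol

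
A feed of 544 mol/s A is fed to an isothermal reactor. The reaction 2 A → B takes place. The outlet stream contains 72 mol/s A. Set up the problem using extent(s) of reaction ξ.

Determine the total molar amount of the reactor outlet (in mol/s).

308 mol/s

For A: n = n₀ − 2ξ → 72 = 544 − 2ξ, giving ξ = 236 mol/s.
Outlet amounts (n = n₀ + ν ξ):
  A: 544 − 2(236) = 72
  B: 0 + 1(236) = 236
Total out = 72 + 236 = 308 mol/s.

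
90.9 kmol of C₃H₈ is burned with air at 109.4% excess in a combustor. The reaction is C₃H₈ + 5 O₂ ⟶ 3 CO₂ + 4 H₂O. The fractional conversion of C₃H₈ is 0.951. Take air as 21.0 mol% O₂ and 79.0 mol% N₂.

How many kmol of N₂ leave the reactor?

3580 kmol

Stoichiometric O₂ = 5 × 90.9 = 454.5 kmol; O₂ fed = 454.5 × 2.094 = 951.7 kmol.
N₂ fed = 951.7 × 79/21 = 3580 kmol.
Fuel reacted = 0.951 × 90.9 → ξ = 86.45 kmol.
Outlet (n = n₀ + ν ξ):
  C₃H₈: 90.9 − 1(86.45) = 4.454
  O₂: 951.7 − 5(86.45) = 519.5
  N₂: 3580 (inert)
  CO₂: 0 + 3(86.45) = 259.3
  H₂O: 0 + 4(86.45) = 345.8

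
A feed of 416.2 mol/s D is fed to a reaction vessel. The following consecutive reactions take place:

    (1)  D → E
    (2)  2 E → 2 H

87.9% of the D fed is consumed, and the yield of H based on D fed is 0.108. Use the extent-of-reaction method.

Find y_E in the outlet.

Conversion of D: D consumed = 1ξ₁ = 0.879 × 416.2 → ξ₁ = 365.8 mol/s.
Yield of H: 2ξ₂ / 416.2 = 0.108 → ξ₂ = 22.47 mol/s.
Outlet amounts (n = n₀ + Σ ν·ξ):
  D: 416.2 − 1(365.8) = 50.36
  E: 0 + 1(365.8) − 2(22.47) = 320.9
  H: 0 + 2(22.47) = 44.95
Total out = 416.2 mol/s; y_E = 320.9 / 416.2 = 0.771.

0.771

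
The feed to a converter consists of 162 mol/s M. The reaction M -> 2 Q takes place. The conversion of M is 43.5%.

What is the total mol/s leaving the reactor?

M reacted = 0.435 × 162 = 70.47 mol/s; ν_M = −1, so ξ = 70.47/1 = 70.47 mol/s.
Outlet amounts (n = n₀ + ν ξ):
  M: 162 − 1(70.47) = 91.53
  Q: 0 + 2(70.47) = 140.9
Total out = 91.53 + 140.9 = 232.5 mol/s.

232 mol/s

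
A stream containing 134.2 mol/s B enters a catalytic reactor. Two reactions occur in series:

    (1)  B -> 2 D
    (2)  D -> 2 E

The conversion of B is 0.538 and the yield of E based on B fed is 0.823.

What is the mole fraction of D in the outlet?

0.341

Conversion of B: B consumed = 1ξ₁ = 0.538 × 134.2 → ξ₁ = 72.2 mol/s.
Yield of E: 2ξ₂ / 134.2 = 0.823 → ξ₂ = 55.22 mol/s.
Outlet amounts (n = n₀ + Σ ν·ξ):
  B: 134.2 − 1(72.2) = 62
  D: 0 + 2(72.2) − 1(55.22) = 89.18
  E: 0 + 2(55.22) = 110.4
Total out = 261.6 mol/s; y_D = 89.18 / 261.6 = 0.3409.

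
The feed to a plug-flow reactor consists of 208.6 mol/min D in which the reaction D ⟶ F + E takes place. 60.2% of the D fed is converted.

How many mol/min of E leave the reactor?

D reacted = 0.602 × 208.6 = 125.6 mol/min; ν_D = −1, so ξ = 125.6/1 = 125.6 mol/min.
Outlet amounts (n = n₀ + ν ξ):
  D: 208.6 − 1(125.6) = 83.02
  F: 0 + 1(125.6) = 125.6
  E: 0 + 1(125.6) = 125.6

126 mol/min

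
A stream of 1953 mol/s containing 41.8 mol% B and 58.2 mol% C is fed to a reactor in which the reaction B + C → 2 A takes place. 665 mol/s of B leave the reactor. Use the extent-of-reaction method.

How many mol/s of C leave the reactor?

For B: n = n₀ − 1ξ → 665 = 816.4 − 1ξ, giving ξ = 151.4 mol/s.
Outlet amounts (n = n₀ + ν ξ):
  B: 816.4 − 1(151.4) = 665
  C: 1137 − 1(151.4) = 985.3
  A: 0 + 2(151.4) = 302.7

985 mol/s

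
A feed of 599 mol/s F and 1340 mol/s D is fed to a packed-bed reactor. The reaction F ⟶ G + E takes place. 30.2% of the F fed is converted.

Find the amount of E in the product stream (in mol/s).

181 mol/s

F reacted = 0.302 × 599 = 180.9 mol/s; ν_F = −1, so ξ = 180.9/1 = 180.9 mol/s.
Outlet amounts (n = n₀ + ν ξ):
  F: 599 − 1(180.9) = 418.1
  G: 0 + 1(180.9) = 180.9
  E: 0 + 1(180.9) = 180.9
  D: 1340 (inert)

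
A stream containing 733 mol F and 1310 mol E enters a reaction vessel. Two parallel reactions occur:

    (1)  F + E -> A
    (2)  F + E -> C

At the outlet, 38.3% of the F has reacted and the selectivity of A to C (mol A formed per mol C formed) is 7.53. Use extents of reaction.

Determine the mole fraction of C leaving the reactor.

0.0187

Conversion of F: F consumed = 0.383 × 733 = 280.7 mol = 1ξ₁ + 1ξ₂.
Selectivity: 1ξ₁ / (1ξ₂) = 7.53 → ξ₁ = 7.53 ξ₂.
Substitute: (1·7.53 + 1) ξ₂ = 280.7 → ξ₂ = 32.91 mol, ξ₁ = 247.8 mol.
Outlet amounts (n = n₀ + Σ ν·ξ):
  F: 733 − 1(247.8) − 1(32.91) = 452.3
  E: 1310 − 1(247.8) − 1(32.91) = 1029
  A: 0 + 1(247.8) = 247.8
  C: 0 + 1(32.91) = 32.91
Total out = 1762 mol; y_C = 32.91 / 1762 = 0.01868.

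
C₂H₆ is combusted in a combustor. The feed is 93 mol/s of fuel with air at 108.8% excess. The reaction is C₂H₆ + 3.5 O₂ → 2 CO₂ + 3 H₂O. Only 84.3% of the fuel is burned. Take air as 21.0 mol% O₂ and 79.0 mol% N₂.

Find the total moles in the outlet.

Stoichiometric O₂ = 3.5 × 93 = 325.5 mol/s; O₂ fed = 325.5 × 2.088 = 679.6 mol/s.
N₂ fed = 679.6 × 79/21 = 2557 mol/s.
Fuel reacted = 0.843 × 93 → ξ = 78.4 mol/s.
Outlet (n = n₀ + ν ξ):
  C₂H₆: 93 − 1(78.4) = 14.6
  O₂: 679.6 − 3.5(78.4) = 405.2
  N₂: 2557 (inert)
  CO₂: 0 + 2(78.4) = 156.8
  H₂O: 0 + 3(78.4) = 235.2
Total out = 14.6 + 405.2 + 2557 + 156.8 + 235.2 = 3369 mol/s.

3370 mol/s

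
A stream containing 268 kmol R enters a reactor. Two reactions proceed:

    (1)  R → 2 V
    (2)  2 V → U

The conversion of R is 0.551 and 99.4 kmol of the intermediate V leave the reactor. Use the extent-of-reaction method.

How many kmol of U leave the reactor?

98 kmol

Conversion of R: R consumed = 1ξ₁ = 0.551 × 268 → ξ₁ = 147.7 kmol.
V balance: n_V = 0 + 2ξ₁ − 2ξ₂ = 99.4 → ξ₂ = (2·147.7 − 99.4)/2 = 97.97 kmol.
Outlet amounts (n = n₀ + Σ ν·ξ):
  R: 268 − 1(147.7) = 120.3
  V: 0 + 2(147.7) − 2(97.97) = 99.4
  U: 0 + 1(97.97) = 97.97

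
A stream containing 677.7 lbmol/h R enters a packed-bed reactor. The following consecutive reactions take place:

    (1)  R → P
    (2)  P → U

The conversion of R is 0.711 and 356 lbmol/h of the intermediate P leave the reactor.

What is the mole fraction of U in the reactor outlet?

Conversion of R: R consumed = 1ξ₁ = 0.711 × 677.7 → ξ₁ = 481.8 lbmol/h.
P balance: n_P = 0 + 1ξ₁ − 1ξ₂ = 356 → ξ₂ = (1·481.8 − 356)/1 = 125.8 lbmol/h.
Outlet amounts (n = n₀ + Σ ν·ξ):
  R: 677.7 − 1(481.8) = 195.9
  P: 0 + 1(481.8) − 1(125.8) = 356
  U: 0 + 1(125.8) = 125.8
Total out = 677.7 lbmol/h; y_U = 125.8 / 677.7 = 0.1857.

0.186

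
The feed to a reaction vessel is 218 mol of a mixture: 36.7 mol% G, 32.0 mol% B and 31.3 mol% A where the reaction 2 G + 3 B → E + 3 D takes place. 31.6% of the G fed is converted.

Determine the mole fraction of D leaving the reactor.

0.185

G reacted = 0.316 × 80.01 = 25.28 mol; ν_G = −2, so ξ = 25.28/2 = 12.64 mol.
Outlet amounts (n = n₀ + ν ξ):
  G: 80.01 − 2(12.64) = 54.72
  B: 69.76 − 3(12.64) = 31.84
  E: 0 + 1(12.64) = 12.64
  D: 0 + 3(12.64) = 37.92
  A: 68.23 (inert)
Total out = 205.4 mol; y_D = 37.92 / 205.4 = 0.1847.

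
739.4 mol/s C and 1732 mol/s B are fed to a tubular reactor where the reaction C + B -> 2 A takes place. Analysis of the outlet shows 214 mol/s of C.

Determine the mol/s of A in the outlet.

1050 mol/s

For C: n = n₀ − 1ξ → 214 = 739.4 − 1ξ, giving ξ = 525.4 mol/s.
Outlet amounts (n = n₀ + ν ξ):
  C: 739.4 − 1(525.4) = 214
  B: 1732 − 1(525.4) = 1207
  A: 0 + 2(525.4) = 1051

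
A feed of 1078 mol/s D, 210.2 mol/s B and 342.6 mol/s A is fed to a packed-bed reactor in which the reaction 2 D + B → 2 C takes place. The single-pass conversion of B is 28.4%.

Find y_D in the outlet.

0.61

B reacted = 0.284 × 210.2 = 59.7 mol/s; ν_B = −1, so ξ = 59.7/1 = 59.7 mol/s.
Outlet amounts (n = n₀ + ν ξ):
  D: 1078 − 2(59.7) = 958.6
  B: 210.2 − 1(59.7) = 150.5
  C: 0 + 2(59.7) = 119.4
  A: 342.6 (inert)
Total out = 1571 mol/s; y_D = 958.6 / 1571 = 0.6101.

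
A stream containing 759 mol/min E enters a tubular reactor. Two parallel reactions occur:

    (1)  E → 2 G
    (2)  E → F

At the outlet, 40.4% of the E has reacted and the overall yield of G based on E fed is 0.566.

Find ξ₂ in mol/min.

ξ₂ = 91.8 mol/min

Yield of G: 2ξ₁ / 759 = 0.566 → ξ₁ = 214.8 mol/min.
Conversion of E: 1ξ₁ + 1ξ₂ = 0.404 × 759 = 306.6 → ξ₂ = 91.84 mol/min.
Outlet amounts (n = n₀ + Σ ν·ξ):
  E: 759 − 1(214.8) − 1(91.84) = 452.4
  G: 0 + 2(214.8) = 429.6
  F: 0 + 1(91.84) = 91.84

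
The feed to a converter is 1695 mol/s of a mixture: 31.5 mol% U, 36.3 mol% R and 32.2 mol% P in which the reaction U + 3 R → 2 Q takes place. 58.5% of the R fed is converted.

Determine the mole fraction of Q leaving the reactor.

R reacted = 0.585 × 615.3 = 359.9 mol/s; ν_R = −3, so ξ = 359.9/3 = 120 mol/s.
Outlet amounts (n = n₀ + ν ξ):
  U: 533.9 − 1(120) = 413.9
  R: 615.3 − 3(120) = 255.3
  Q: 0 + 2(120) = 240
  P: 545.8 (inert)
Total out = 1455 mol/s; y_Q = 240 / 1455 = 0.1649.

0.165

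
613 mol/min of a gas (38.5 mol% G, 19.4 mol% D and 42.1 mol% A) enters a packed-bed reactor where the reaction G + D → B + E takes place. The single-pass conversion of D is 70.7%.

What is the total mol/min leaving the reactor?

D reacted = 0.707 × 118.9 = 84.08 mol/min; ν_D = −1, so ξ = 84.08/1 = 84.08 mol/min.
Outlet amounts (n = n₀ + ν ξ):
  G: 236 − 1(84.08) = 151.9
  D: 118.9 − 1(84.08) = 34.84
  B: 0 + 1(84.08) = 84.08
  E: 0 + 1(84.08) = 84.08
  A: 258.1 (inert)
Total out = 151.9 + 34.84 + 84.08 + 84.08 + 258.1 = 613 mol/min.

613 mol/min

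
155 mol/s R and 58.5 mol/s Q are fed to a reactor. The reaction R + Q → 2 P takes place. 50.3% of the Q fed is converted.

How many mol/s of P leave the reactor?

Q reacted = 0.503 × 58.5 = 29.43 mol/s; ν_Q = −1, so ξ = 29.43/1 = 29.43 mol/s.
Outlet amounts (n = n₀ + ν ξ):
  R: 155 − 1(29.43) = 125.6
  Q: 58.5 − 1(29.43) = 29.07
  P: 0 + 2(29.43) = 58.85

58.9 mol/s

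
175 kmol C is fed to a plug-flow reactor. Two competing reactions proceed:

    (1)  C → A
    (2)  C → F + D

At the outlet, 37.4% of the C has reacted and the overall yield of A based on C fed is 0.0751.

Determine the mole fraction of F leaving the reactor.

0.23

Yield of A: 1ξ₁ / 175 = 0.0751 → ξ₁ = 13.14 kmol.
Conversion of C: 1ξ₁ + 1ξ₂ = 0.374 × 175 = 65.45 → ξ₂ = 52.31 kmol.
Outlet amounts (n = n₀ + Σ ν·ξ):
  C: 175 − 1(13.14) − 1(52.31) = 109.5
  A: 0 + 1(13.14) = 13.14
  F: 0 + 1(52.31) = 52.31
  D: 0 + 1(52.31) = 52.31
Total out = 227.3 kmol; y_F = 52.31 / 227.3 = 0.2301.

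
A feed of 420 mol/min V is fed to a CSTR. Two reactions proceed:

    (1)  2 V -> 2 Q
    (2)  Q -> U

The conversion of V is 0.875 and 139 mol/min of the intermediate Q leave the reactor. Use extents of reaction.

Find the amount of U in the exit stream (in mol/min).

228 mol/min

Conversion of V: V consumed = 2ξ₁ = 0.875 × 420 → ξ₁ = 183.8 mol/min.
Q balance: n_Q = 0 + 2ξ₁ − 1ξ₂ = 139 → ξ₂ = (2·183.8 − 139)/1 = 228.5 mol/min.
Outlet amounts (n = n₀ + Σ ν·ξ):
  V: 420 − 2(183.8) = 52.5
  Q: 0 + 2(183.8) − 1(228.5) = 139
  U: 0 + 1(228.5) = 228.5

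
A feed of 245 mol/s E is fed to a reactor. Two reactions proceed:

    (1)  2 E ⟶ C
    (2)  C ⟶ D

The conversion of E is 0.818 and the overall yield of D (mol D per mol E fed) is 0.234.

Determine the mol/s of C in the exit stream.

Conversion of E: E consumed = 2ξ₁ = 0.818 × 245 → ξ₁ = 100.2 mol/s.
Yield of D: 1ξ₂ / 245 = 0.234 → ξ₂ = 57.33 mol/s.
Outlet amounts (n = n₀ + Σ ν·ξ):
  E: 245 − 2(100.2) = 44.59
  C: 0 + 1(100.2) − 1(57.33) = 42.87
  D: 0 + 1(57.33) = 57.33

42.9 mol/s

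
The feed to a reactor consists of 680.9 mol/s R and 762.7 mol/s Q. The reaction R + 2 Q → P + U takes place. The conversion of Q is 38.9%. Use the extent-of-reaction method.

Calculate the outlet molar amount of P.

148 mol/s

Q reacted = 0.389 × 762.7 = 296.7 mol/s; ν_Q = −2, so ξ = 296.7/2 = 148.3 mol/s.
Outlet amounts (n = n₀ + ν ξ):
  R: 680.9 − 1(148.3) = 532.6
  Q: 762.7 − 2(148.3) = 466
  P: 0 + 1(148.3) = 148.3
  U: 0 + 1(148.3) = 148.3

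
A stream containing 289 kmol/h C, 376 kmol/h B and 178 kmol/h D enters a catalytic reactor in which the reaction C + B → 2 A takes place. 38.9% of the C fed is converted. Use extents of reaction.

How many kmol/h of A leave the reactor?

225 kmol/h

C reacted = 0.389 × 289 = 112.4 kmol/h; ν_C = −1, so ξ = 112.4/1 = 112.4 kmol/h.
Outlet amounts (n = n₀ + ν ξ):
  C: 289 − 1(112.4) = 176.6
  B: 376 − 1(112.4) = 263.6
  A: 0 + 2(112.4) = 224.8
  D: 178 (inert)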